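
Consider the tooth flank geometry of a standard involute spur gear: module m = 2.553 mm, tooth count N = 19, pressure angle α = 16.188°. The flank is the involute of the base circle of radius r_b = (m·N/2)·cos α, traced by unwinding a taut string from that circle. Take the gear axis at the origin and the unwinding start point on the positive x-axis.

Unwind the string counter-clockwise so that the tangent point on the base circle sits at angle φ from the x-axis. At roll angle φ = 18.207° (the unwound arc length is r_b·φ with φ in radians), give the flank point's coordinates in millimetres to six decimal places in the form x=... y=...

pitch radius r_p = m·N/2 = 2.553·19/2 = 24.253500
base radius r_b = r_p·cos α = 24.253500·cos 16.188° = 23.291900
roll angle φ = 18.207° = 0.31777210 rad
x = r_b·(cos φ + φ·sin φ) = 23.291900·(0.94993389 + 0.31777210·0.31245098) = 24.438375
y = r_b·(sin φ − φ·cos φ) = 23.291900·(0.31245098 − 0.31777210·0.94993389) = 0.246626

x=24.438375 y=0.246626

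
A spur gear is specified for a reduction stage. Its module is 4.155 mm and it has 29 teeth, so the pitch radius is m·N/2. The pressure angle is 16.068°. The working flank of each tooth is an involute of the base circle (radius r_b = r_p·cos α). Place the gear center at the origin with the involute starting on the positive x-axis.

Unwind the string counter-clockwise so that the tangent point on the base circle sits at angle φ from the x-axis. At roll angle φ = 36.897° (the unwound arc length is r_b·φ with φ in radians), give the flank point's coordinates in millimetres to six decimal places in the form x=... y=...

pitch radius r_p = m·N/2 = 4.155·29/2 = 60.247500
base radius r_b = r_p·cos α = 60.247500·cos 16.068° = 57.893864
roll angle φ = 36.897° = 0.64397413 rad
x = r_b·(cos φ + φ·sin φ) = 57.893864·(0.79971610 + 0.64397413·0.60037835) = 68.682052
y = r_b·(sin φ − φ·cos φ) = 57.893864·(0.60037835 − 0.64397413·0.79971610) = 4.943087

x=68.682052 y=4.943087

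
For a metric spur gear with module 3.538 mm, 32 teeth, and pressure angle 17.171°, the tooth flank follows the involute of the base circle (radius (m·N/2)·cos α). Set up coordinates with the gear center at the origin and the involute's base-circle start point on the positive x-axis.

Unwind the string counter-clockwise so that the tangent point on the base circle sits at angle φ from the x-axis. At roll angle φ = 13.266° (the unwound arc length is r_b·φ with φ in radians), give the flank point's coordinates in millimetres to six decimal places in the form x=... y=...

pitch radius r_p = m·N/2 = 3.538·32/2 = 56.608000
base radius r_b = r_p·cos α = 56.608000·cos 17.171° = 54.084863
roll angle φ = 13.266° = 0.23153538 rad
x = r_b·(cos φ + φ·sin φ) = 54.084863·(0.97331522 + 0.23153538·0.22947220) = 55.515200
y = r_b·(sin φ − φ·cos φ) = 54.084863·(0.22947220 − 0.23153538·0.97331522) = 0.222575

x=55.515200 y=0.222575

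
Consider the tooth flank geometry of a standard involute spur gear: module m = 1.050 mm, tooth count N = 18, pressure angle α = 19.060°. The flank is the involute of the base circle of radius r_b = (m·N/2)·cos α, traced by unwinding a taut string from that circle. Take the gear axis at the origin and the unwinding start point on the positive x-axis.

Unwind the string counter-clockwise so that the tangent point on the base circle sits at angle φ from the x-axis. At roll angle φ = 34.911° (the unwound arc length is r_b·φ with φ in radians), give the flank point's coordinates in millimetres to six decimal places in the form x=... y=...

x=10.439215 y=0.648833

pitch radius r_p = m·N/2 = 1.050·18/2 = 9.450000
base radius r_b = r_p·cos α = 9.450000·cos 19.060° = 8.931924
roll angle φ = 34.911° = 0.60931190 rad
x = r_b·(cos φ + φ·sin φ) = 8.931924·(0.82004202 + 0.60931190·0.57230332) = 10.439215
y = r_b·(sin φ − φ·cos φ) = 8.931924·(0.57230332 − 0.60931190·0.82004202) = 0.648833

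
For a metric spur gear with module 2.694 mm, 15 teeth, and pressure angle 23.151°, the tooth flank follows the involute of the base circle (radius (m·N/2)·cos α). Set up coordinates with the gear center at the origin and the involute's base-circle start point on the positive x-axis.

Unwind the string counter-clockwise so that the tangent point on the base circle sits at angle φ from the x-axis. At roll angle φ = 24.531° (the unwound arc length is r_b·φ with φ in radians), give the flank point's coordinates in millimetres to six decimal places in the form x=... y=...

x=20.203445 y=0.477169

pitch radius r_p = m·N/2 = 2.694·15/2 = 20.205000
base radius r_b = r_p·cos α = 20.205000·cos 23.151° = 18.577930
roll angle φ = 24.531° = 0.42814672 rad
x = r_b·(cos φ + φ·sin φ) = 18.577930·(0.90973677 + 0.42814672·0.41518552) = 20.203445
y = r_b·(sin φ − φ·cos φ) = 18.577930·(0.41518552 − 0.42814672·0.90973677) = 0.477169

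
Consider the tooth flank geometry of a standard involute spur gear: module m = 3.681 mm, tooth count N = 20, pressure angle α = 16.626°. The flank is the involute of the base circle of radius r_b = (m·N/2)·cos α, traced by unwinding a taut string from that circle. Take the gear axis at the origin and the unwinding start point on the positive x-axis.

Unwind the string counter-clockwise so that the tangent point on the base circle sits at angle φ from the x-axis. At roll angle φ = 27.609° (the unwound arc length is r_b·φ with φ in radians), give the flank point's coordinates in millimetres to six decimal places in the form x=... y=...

x=39.131335 y=1.285179

pitch radius r_p = m·N/2 = 3.681·20/2 = 36.810000
base radius r_b = r_p·cos α = 36.810000·cos 16.626° = 35.271078
roll angle φ = 27.609° = 0.48186795 rad
x = r_b·(cos φ + φ·sin φ) = 35.271078·(0.88613079 + 0.48186795·0.46343523) = 39.131335
y = r_b·(sin φ − φ·cos φ) = 35.271078·(0.46343523 − 0.48186795·0.88613079) = 1.285179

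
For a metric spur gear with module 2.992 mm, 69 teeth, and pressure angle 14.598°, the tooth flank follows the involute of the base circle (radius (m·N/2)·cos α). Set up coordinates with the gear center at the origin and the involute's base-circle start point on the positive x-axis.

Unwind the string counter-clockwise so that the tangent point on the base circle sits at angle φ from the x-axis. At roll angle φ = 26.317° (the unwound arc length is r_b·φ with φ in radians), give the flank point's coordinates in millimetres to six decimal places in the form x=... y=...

x=109.879673 y=3.159070

pitch radius r_p = m·N/2 = 2.992·69/2 = 103.224000
base radius r_b = r_p·cos α = 103.224000·cos 14.598° = 99.891720
roll angle φ = 26.317° = 0.45931830 rad
x = r_b·(cos φ + φ·sin φ) = 99.891720·(0.89635493 + 0.45931830·0.44333716) = 109.879673
y = r_b·(sin φ − φ·cos φ) = 99.891720·(0.44333716 − 0.45931830·0.89635493) = 3.159070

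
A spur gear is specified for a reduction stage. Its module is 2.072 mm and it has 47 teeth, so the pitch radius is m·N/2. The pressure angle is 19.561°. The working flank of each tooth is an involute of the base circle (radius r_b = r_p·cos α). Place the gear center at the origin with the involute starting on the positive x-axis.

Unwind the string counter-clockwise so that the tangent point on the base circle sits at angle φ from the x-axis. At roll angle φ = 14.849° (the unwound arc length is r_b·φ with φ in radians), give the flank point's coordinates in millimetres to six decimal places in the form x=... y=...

x=47.396838 y=0.264437

pitch radius r_p = m·N/2 = 2.072·47/2 = 48.692000
base radius r_b = r_p·cos α = 48.692000·cos 19.561° = 45.881769
roll angle φ = 14.849° = 0.25916394 rad
x = r_b·(cos φ + φ·sin φ) = 45.881769·(0.96660457 + 0.25916394·0.25627250) = 47.396838
y = r_b·(sin φ − φ·cos φ) = 45.881769·(0.25627250 − 0.25916394·0.96660457) = 0.264437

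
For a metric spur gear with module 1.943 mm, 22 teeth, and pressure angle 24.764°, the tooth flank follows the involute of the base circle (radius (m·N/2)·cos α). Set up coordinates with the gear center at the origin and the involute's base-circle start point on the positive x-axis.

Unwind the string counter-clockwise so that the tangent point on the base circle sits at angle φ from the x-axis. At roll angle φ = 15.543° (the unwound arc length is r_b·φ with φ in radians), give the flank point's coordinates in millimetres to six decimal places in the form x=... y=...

x=20.108583 y=0.128200

pitch radius r_p = m·N/2 = 1.943·22/2 = 21.373000
base radius r_b = r_p·cos α = 21.373000·cos 24.764° = 19.407557
roll angle φ = 15.543° = 0.27127653 rad
x = r_b·(cos φ + φ·sin φ) = 19.407557·(0.96342962 + 0.27127653·0.26796150) = 20.108583
y = r_b·(sin φ − φ·cos φ) = 19.407557·(0.26796150 − 0.27127653·0.96342962) = 0.128200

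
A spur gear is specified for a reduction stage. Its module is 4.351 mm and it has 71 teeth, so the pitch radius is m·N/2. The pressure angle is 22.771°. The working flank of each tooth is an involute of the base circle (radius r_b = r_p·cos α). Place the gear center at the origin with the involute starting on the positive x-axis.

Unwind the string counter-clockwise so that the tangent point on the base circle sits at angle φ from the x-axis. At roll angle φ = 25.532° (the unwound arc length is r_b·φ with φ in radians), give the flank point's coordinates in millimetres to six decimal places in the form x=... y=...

pitch radius r_p = m·N/2 = 4.351·71/2 = 154.460500
base radius r_b = r_p·cos α = 154.460500·cos 22.771° = 142.421721
roll angle φ = 25.532° = 0.44561746 rad
x = r_b·(cos φ + φ·sin φ) = 142.421721·(0.90234470 + 0.44561746·0.43101513) = 155.868121
y = r_b·(sin φ − φ·cos φ) = 142.421721·(0.43101513 − 0.44561746·0.90234470) = 4.118063

x=155.868121 y=4.118063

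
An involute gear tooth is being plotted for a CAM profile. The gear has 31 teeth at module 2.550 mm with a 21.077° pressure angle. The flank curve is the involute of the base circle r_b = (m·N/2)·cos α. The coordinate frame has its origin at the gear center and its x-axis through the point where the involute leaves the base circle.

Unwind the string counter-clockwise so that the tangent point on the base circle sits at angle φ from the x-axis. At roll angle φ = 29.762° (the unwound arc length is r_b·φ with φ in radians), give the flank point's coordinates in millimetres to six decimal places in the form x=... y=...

x=41.525690 y=1.676998

pitch radius r_p = m·N/2 = 2.550·31/2 = 39.525000
base radius r_b = r_p·cos α = 39.525000·cos 21.077° = 36.880697
roll angle φ = 29.762° = 0.51944489 rad
x = r_b·(cos φ + φ·sin φ) = 36.880697·(0.86809487 + 0.51944489·0.49639833) = 41.525690
y = r_b·(sin φ − φ·cos φ) = 36.880697·(0.49639833 − 0.51944489·0.86809487) = 1.676998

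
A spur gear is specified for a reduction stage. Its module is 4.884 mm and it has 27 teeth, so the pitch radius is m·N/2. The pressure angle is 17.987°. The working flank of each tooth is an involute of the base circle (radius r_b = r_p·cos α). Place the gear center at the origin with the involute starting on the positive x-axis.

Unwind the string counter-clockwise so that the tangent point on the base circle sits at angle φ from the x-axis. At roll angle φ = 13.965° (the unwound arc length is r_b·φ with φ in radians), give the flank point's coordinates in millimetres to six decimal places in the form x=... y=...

pitch radius r_p = m·N/2 = 4.884·27/2 = 65.934000
base radius r_b = r_p·cos α = 65.934000·cos 17.987° = 62.711582
roll angle φ = 13.965° = 0.24373523 rad
x = r_b·(cos φ + φ·sin φ) = 62.711582·(0.97044333 + 0.24373523·0.24132913) = 64.546757
y = r_b·(sin φ − φ·cos φ) = 62.711582·(0.24132913 − 0.24373523·0.97044333) = 0.300884

x=64.546757 y=0.300884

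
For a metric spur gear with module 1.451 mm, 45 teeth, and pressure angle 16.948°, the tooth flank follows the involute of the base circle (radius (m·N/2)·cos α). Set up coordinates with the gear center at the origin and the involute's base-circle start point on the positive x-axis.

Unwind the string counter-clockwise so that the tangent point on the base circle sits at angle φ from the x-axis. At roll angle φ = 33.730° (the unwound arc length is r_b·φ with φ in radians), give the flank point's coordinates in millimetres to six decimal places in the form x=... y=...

pitch radius r_p = m·N/2 = 1.451·45/2 = 32.647500
base radius r_b = r_p·cos α = 32.647500·cos 16.948° = 31.229610
roll angle φ = 33.730° = 0.58869956 rad
x = r_b·(cos φ + φ·sin φ) = 31.229610·(0.83166349 + 0.58869956·0.55527996) = 36.181269
y = r_b·(sin φ − φ·cos φ) = 31.229610·(0.55527996 − 0.58869956·0.83166349) = 2.051162

x=36.181269 y=2.051162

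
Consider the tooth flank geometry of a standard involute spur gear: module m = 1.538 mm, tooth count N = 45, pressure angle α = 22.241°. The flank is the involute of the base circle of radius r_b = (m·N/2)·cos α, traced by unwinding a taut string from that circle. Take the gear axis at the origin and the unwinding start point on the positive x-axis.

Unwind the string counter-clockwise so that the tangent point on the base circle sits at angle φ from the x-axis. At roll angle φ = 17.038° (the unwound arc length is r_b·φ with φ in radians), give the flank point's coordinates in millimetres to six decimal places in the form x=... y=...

x=33.415431 y=0.278281

pitch radius r_p = m·N/2 = 1.538·45/2 = 34.605000
base radius r_b = r_p·cos α = 34.605000·cos 22.241° = 32.030387
roll angle φ = 17.038° = 0.29736920 rad
x = r_b·(cos φ + φ·sin φ) = 32.030387·(0.95611064 + 0.29736920·0.29300589) = 33.415431
y = r_b·(sin φ − φ·cos φ) = 32.030387·(0.29300589 − 0.29736920·0.95611064) = 0.278281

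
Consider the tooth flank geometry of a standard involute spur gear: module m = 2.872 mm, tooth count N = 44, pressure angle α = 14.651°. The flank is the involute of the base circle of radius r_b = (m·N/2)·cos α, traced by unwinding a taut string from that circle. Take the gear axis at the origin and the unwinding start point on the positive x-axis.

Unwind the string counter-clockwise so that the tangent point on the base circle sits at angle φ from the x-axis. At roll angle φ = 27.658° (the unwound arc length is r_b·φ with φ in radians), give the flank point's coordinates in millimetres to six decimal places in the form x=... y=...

pitch radius r_p = m·N/2 = 2.872·44/2 = 63.184000
base radius r_b = r_p·cos α = 63.184000·cos 14.651° = 61.129535
roll angle φ = 27.658° = 0.48272316 rad
x = r_b·(cos φ + φ·sin φ) = 61.129535·(0.88573413 + 0.48272316·0.46419289) = 67.842218
y = r_b·(sin φ − φ·cos φ) = 61.129535·(0.46419289 − 0.48272316·0.88573413) = 2.239084

x=67.842218 y=2.239084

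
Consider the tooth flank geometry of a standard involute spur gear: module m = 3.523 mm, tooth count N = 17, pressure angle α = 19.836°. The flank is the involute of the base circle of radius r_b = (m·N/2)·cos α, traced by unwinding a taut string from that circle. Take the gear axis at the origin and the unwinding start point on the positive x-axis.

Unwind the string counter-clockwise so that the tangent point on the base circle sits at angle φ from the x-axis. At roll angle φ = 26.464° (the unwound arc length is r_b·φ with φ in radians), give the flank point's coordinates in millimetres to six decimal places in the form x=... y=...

pitch radius r_p = m·N/2 = 3.523·17/2 = 29.945500
base radius r_b = r_p·cos α = 29.945500·cos 19.836° = 28.168766
roll angle φ = 26.464° = 0.46188393 rad
x = r_b·(cos φ + φ·sin φ) = 28.168766·(0.89521454 + 0.46188393·0.44563542) = 31.015118
y = r_b·(sin φ − φ·cos φ) = 28.168766·(0.44563542 − 0.46188393·0.89521454) = 0.905632

x=31.015118 y=0.905632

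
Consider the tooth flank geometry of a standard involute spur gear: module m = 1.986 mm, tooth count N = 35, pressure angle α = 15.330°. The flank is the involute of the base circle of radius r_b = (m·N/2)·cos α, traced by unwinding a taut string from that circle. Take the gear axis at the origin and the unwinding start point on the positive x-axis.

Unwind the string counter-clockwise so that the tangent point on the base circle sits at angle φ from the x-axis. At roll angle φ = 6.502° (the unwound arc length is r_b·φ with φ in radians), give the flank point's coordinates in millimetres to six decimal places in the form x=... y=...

pitch radius r_p = m·N/2 = 1.986·35/2 = 34.755000
base radius r_b = r_p·cos α = 34.755000·cos 15.330° = 33.518387
roll angle φ = 6.502° = 0.11348131 rad
x = r_b·(cos φ + φ·sin φ) = 33.518387·(0.99356790 + 0.11348131·0.11323790) = 33.733517
y = r_b·(sin φ − φ·cos φ) = 33.518387·(0.11323790 − 0.11348131·0.99356790) = 0.016307

x=33.733517 y=0.016307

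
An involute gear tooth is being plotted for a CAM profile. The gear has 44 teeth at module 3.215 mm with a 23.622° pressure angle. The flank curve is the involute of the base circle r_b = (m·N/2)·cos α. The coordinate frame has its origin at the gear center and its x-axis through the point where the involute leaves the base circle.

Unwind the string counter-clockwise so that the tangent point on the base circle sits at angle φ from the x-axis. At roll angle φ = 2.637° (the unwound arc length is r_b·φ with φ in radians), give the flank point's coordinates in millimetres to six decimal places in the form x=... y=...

pitch radius r_p = m·N/2 = 3.215·44/2 = 70.730000
base radius r_b = r_p·cos α = 70.730000·cos 23.622° = 64.803458
roll angle φ = 2.637° = 0.04602433 rad
x = r_b·(cos φ + φ·sin φ) = 64.803458·(0.99894107 + 0.04602433·0.04600809) = 64.872057
y = r_b·(sin φ − φ·cos φ) = 64.803458·(0.04600809 − 0.04602433·0.99894107) = 0.002105

x=64.872057 y=0.002105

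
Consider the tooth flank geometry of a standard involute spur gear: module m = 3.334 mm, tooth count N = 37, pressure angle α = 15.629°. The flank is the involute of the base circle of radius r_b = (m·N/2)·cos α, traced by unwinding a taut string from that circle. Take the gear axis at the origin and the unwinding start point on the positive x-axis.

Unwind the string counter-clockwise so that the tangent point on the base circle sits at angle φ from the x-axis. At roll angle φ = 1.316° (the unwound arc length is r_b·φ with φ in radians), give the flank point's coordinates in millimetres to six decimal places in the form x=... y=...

x=59.414167 y=0.000240

pitch radius r_p = m·N/2 = 3.334·37/2 = 61.679000
base radius r_b = r_p·cos α = 61.679000·cos 15.629° = 59.398501
roll angle φ = 1.316° = 0.02296853 rad
x = r_b·(cos φ + φ·sin φ) = 59.398501·(0.99973623 + 0.02296853·0.02296651) = 59.414167
y = r_b·(sin φ − φ·cos φ) = 59.398501·(0.02296651 − 0.02296853·0.99973623) = 0.000240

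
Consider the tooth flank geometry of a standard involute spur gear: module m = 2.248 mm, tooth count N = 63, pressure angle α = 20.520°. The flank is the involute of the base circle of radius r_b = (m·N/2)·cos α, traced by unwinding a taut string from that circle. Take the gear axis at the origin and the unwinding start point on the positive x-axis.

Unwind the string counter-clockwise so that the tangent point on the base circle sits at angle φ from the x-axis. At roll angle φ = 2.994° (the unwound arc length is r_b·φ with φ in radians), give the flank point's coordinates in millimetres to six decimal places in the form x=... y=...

x=66.409454 y=0.003153

pitch radius r_p = m·N/2 = 2.248·63/2 = 70.812000
base radius r_b = r_p·cos α = 70.812000·cos 20.520° = 66.318971
roll angle φ = 2.994° = 0.05225516 rad
x = r_b·(cos φ + φ·sin φ) = 66.318971·(0.99863501 + 0.05225516·0.05223138) = 66.409454
y = r_b·(sin φ − φ·cos φ) = 66.318971·(0.05223138 − 0.05225516·0.99863501) = 0.003153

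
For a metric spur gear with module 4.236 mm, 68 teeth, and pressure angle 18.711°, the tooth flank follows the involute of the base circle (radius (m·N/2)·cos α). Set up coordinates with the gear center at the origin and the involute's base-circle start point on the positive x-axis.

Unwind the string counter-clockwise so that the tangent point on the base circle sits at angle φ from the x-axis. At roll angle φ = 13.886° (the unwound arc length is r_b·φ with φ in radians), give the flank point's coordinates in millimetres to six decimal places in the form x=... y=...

x=140.359705 y=0.643491

pitch radius r_p = m·N/2 = 4.236·68/2 = 144.024000
base radius r_b = r_p·cos α = 144.024000·cos 18.711° = 136.412145
roll angle φ = 13.886° = 0.24235642 rad
x = r_b·(cos φ + φ·sin φ) = 136.412145·(0.97077515 + 0.24235642·0.23999084) = 140.359705
y = r_b·(sin φ − φ·cos φ) = 136.412145·(0.23999084 − 0.24235642·0.97077515) = 0.643491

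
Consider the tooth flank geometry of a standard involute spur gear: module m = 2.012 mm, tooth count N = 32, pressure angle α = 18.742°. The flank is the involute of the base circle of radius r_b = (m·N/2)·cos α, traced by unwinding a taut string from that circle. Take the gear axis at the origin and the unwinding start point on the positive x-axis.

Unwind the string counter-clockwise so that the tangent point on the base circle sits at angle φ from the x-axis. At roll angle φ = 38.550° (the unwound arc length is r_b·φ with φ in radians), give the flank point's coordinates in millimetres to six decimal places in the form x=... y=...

x=36.623697 y=2.957205

pitch radius r_p = m·N/2 = 2.012·32/2 = 32.192000
base radius r_b = r_p·cos α = 32.192000·cos 18.742° = 30.485019
roll angle φ = 38.550° = 0.67282443 rad
x = r_b·(cos φ + φ·sin φ) = 30.485019·(0.78206461 + 0.67282443·0.62319735) = 36.623697
y = r_b·(sin φ − φ·cos φ) = 30.485019·(0.62319735 − 0.67282443·0.78206461) = 2.957205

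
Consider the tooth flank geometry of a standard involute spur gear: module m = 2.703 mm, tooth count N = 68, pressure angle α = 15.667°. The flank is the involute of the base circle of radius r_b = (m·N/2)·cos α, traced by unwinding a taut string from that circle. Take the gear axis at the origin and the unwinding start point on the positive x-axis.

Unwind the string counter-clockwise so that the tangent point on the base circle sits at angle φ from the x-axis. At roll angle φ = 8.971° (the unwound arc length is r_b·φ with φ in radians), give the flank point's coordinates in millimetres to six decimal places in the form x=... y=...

x=89.565615 y=0.112941

pitch radius r_p = m·N/2 = 2.703·68/2 = 91.902000
base radius r_b = r_p·cos α = 91.902000·cos 15.667° = 88.487606
roll angle φ = 8.971° = 0.15657349 rad
x = r_b·(cos φ + φ·sin φ) = 88.487606·(0.98776739 + 0.15657349·0.15593453) = 89.565615
y = r_b·(sin φ − φ·cos φ) = 88.487606·(0.15593453 − 0.15657349·0.98776739) = 0.112941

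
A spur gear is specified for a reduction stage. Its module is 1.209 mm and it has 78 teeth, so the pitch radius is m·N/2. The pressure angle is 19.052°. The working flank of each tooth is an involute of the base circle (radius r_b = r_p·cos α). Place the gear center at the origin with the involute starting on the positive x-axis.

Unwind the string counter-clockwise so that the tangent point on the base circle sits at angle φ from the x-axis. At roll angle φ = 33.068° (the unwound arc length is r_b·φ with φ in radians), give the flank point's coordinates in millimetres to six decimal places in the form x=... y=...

x=51.384179 y=2.762002

pitch radius r_p = m·N/2 = 1.209·78/2 = 47.151000
base radius r_b = r_p·cos α = 47.151000·cos 19.052° = 44.568196
roll angle φ = 33.068° = 0.57714548 rad
x = r_b·(cos φ + φ·sin φ) = 44.568196·(0.83802359 + 0.57714548·0.54563401) = 51.384179
y = r_b·(sin φ − φ·cos φ) = 44.568196·(0.54563401 − 0.57714548·0.83802359) = 2.762002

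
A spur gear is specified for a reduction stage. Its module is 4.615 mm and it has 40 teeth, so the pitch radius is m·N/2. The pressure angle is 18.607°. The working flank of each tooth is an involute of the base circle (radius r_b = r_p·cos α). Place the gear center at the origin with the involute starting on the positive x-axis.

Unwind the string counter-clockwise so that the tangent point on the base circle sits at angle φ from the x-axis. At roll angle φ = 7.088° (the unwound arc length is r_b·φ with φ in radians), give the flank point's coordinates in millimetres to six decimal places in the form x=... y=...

x=88.142226 y=0.055119

pitch radius r_p = m·N/2 = 4.615·40/2 = 92.300000
base radius r_b = r_p·cos α = 92.300000·cos 18.607° = 87.475427
roll angle φ = 7.088° = 0.12370894 rad
x = r_b·(cos φ + φ·sin φ) = 87.475427·(0.99235780 + 0.12370894·0.12339364) = 88.142226
y = r_b·(sin φ − φ·cos φ) = 87.475427·(0.12339364 − 0.12370894·0.99235780) = 0.055119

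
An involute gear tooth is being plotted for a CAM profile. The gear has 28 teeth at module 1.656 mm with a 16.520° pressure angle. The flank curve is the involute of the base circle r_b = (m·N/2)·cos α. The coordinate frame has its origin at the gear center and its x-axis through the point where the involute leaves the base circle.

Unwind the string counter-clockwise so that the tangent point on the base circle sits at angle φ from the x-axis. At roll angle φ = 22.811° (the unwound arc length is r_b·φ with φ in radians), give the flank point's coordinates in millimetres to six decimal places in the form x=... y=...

pitch radius r_p = m·N/2 = 1.656·28/2 = 23.184000
base radius r_b = r_p·cos α = 23.184000·cos 16.520° = 22.226977
roll angle φ = 22.811° = 0.39812706 rad
x = r_b·(cos φ + φ·sin φ) = 22.226977·(0.92178874 + 0.39812706·0.38769256) = 23.919331
y = r_b·(sin φ − φ·cos φ) = 22.226977·(0.38769256 − 0.39812706·0.92178874) = 0.460177

x=23.919331 y=0.460177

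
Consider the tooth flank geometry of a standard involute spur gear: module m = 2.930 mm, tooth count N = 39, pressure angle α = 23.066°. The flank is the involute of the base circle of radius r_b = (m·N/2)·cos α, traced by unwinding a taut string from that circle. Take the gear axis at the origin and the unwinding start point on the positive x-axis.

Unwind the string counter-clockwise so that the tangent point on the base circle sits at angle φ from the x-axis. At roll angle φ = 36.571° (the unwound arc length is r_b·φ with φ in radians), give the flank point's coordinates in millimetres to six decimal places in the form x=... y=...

pitch radius r_p = m·N/2 = 2.930·39/2 = 57.135000
base radius r_b = r_p·cos α = 57.135000·cos 23.066° = 52.567294
roll angle φ = 36.571° = 0.63828436 rad
x = r_b·(cos φ + φ·sin φ) = 52.567294·(0.80311915 + 0.63828436·0.59581846) = 62.209227
y = r_b·(sin φ − φ·cos φ) = 52.567294·(0.59581846 − 0.63828436·0.80311915) = 4.373602

x=62.209227 y=4.373602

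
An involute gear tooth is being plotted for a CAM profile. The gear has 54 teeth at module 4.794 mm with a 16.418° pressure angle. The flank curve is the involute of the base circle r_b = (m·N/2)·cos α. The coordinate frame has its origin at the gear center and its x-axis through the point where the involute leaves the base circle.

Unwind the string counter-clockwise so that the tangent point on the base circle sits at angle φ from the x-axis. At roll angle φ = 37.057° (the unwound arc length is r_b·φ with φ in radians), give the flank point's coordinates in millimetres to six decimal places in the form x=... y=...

x=147.475489 y=10.735622

pitch radius r_p = m·N/2 = 4.794·54/2 = 129.438000
base radius r_b = r_p·cos α = 129.438000·cos 16.418° = 124.160195
roll angle φ = 37.057° = 0.64676666 rad
x = r_b·(cos φ + φ·sin φ) = 124.160195·(0.79803641 + 0.64676666·0.60260924) = 147.475489
y = r_b·(sin φ − φ·cos φ) = 124.160195·(0.60260924 − 0.64676666·0.79803641) = 10.735622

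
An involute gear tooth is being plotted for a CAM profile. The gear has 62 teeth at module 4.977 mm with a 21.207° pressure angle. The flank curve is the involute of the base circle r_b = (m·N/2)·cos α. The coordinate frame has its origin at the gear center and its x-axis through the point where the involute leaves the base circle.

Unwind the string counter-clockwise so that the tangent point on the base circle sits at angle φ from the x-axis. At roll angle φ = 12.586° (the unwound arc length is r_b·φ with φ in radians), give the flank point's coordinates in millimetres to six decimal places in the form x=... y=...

x=147.267242 y=0.505769

pitch radius r_p = m·N/2 = 4.977·62/2 = 154.287000
base radius r_b = r_p·cos α = 154.287000·cos 21.207° = 143.838625
roll angle φ = 12.586° = 0.21966714 rad
x = r_b·(cos φ + φ·sin φ) = 143.838625·(0.97597004 + 0.21966714·0.21790477) = 147.267242
y = r_b·(sin φ − φ·cos φ) = 143.838625·(0.21790477 − 0.21966714·0.97597004) = 0.505769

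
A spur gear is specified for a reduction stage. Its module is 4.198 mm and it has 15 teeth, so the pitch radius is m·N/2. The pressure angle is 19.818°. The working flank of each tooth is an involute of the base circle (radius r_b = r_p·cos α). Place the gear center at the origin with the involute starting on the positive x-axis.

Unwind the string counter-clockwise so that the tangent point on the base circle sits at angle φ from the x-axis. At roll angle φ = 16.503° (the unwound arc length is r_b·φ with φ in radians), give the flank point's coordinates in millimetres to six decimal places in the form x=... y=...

x=30.823595 y=0.233981

pitch radius r_p = m·N/2 = 4.198·15/2 = 31.485000
base radius r_b = r_p·cos α = 31.485000·cos 19.818° = 29.620279
roll angle φ = 16.503° = 0.28803169 rad
x = r_b·(cos φ + φ·sin φ) = 29.620279·(0.95880486 + 0.28803169·0.28406555) = 30.823595
y = r_b·(sin φ − φ·cos φ) = 29.620279·(0.28406555 − 0.28803169·0.95880486) = 0.233981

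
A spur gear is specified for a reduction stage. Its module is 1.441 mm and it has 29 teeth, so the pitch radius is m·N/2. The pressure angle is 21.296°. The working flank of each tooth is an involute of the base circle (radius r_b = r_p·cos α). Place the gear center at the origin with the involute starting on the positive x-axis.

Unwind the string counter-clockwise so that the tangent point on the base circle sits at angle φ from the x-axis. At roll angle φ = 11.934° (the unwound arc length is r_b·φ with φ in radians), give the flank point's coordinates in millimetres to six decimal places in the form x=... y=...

pitch radius r_p = m·N/2 = 1.441·29/2 = 20.894500
base radius r_b = r_p·cos α = 20.894500·cos 21.296° = 19.467752
roll angle φ = 11.934° = 0.20828759 rad
x = r_b·(cos φ + φ·sin φ) = 19.467752·(0.97838645 + 0.20828759·0.20678481) = 19.885475
y = r_b·(sin φ − φ·cos φ) = 19.467752·(0.20678481 − 0.20828759·0.97838645) = 0.058385

x=19.885475 y=0.058385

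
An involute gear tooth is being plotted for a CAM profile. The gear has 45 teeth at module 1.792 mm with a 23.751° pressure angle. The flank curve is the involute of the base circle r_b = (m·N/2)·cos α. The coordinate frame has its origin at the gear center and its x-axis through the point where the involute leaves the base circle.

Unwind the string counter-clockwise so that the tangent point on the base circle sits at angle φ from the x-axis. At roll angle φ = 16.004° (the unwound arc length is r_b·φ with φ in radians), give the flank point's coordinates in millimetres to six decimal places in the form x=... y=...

x=38.316802 y=0.266005

pitch radius r_p = m·N/2 = 1.792·45/2 = 40.320000
base radius r_b = r_p·cos α = 40.320000·cos 23.751° = 36.905075
roll angle φ = 16.004° = 0.27932249 rad
x = r_b·(cos φ + φ·sin φ) = 36.905075·(0.96124245 + 0.27932249·0.27570446) = 38.316802
y = r_b·(sin φ − φ·cos φ) = 36.905075·(0.27570446 − 0.27932249·0.96124245) = 0.266005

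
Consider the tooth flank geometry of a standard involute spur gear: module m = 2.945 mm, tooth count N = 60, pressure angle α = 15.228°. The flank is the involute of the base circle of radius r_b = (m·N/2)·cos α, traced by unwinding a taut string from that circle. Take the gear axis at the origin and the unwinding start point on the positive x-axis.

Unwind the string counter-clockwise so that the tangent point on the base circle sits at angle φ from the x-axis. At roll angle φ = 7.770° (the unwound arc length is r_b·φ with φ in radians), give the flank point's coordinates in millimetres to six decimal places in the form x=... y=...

pitch radius r_p = m·N/2 = 2.945·60/2 = 88.350000
base radius r_b = r_p·cos α = 88.350000·cos 15.228° = 85.247877
roll angle φ = 7.770° = 0.13561208 rad
x = r_b·(cos φ + φ·sin φ) = 85.247877·(0.99081877 + 0.13561208·0.13519680) = 86.028158
y = r_b·(sin φ − φ·cos φ) = 85.247877·(0.13519680 − 0.13561208·0.99081877) = 0.070739

x=86.028158 y=0.070739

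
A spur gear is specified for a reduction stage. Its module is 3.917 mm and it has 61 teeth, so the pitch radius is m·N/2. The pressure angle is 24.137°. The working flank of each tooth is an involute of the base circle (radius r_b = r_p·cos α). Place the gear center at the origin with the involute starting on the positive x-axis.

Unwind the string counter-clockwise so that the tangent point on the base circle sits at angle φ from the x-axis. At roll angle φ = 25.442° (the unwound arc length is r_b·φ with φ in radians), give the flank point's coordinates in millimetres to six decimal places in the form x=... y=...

x=119.247819 y=3.119585

pitch radius r_p = m·N/2 = 3.917·61/2 = 119.468500
base radius r_b = r_p·cos α = 119.468500·cos 24.137° = 109.023405
roll angle φ = 25.442° = 0.44404667 rad
x = r_b·(cos φ + φ·sin φ) = 109.023405·(0.90302062 + 0.44404667·0.42959720) = 119.247819
y = r_b·(sin φ − φ·cos φ) = 109.023405·(0.42959720 − 0.44404667·0.90302062) = 3.119585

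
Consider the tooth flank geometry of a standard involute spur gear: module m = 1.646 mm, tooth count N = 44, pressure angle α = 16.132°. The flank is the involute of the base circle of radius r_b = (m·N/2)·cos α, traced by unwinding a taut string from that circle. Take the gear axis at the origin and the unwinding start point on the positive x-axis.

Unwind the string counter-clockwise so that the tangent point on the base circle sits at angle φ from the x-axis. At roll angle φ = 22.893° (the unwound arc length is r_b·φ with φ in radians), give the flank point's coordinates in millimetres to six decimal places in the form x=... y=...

pitch radius r_p = m·N/2 = 1.646·44/2 = 36.212000
base radius r_b = r_p·cos α = 36.212000·cos 16.132° = 34.786121
roll angle φ = 22.893° = 0.39955823 rad
x = r_b·(cos φ + φ·sin φ) = 34.786121·(0.92123294 + 0.39955823·0.38901140) = 37.453021
y = r_b·(sin φ − φ·cos φ) = 34.786121·(0.38901140 − 0.39955823·0.92123294) = 0.727907

x=37.453021 y=0.727907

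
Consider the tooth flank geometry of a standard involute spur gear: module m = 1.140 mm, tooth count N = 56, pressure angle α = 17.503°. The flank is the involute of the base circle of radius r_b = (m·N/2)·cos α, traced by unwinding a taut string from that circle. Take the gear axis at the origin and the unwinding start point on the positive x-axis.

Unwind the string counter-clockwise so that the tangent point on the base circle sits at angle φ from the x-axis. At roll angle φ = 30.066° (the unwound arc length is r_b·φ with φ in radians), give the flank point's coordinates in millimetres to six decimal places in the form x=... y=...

x=34.349316 y=1.426286

pitch radius r_p = m·N/2 = 1.140·56/2 = 31.920000
base radius r_b = r_p·cos α = 31.920000·cos 17.503° = 30.442142
roll angle φ = 30.066° = 0.52475069 rad
x = r_b·(cos φ + φ·sin φ) = 30.442142·(0.86544887 + 0.52475069·0.50099726) = 34.349316
y = r_b·(sin φ − φ·cos φ) = 30.442142·(0.50099726 − 0.52475069·0.86544887) = 1.426286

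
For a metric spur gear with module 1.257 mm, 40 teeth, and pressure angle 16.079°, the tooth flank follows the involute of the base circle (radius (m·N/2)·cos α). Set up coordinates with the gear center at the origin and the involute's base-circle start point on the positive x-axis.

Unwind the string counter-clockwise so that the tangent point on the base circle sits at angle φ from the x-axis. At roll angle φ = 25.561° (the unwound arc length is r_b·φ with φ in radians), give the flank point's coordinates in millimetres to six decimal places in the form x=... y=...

pitch radius r_p = m·N/2 = 1.257·40/2 = 25.140000
base radius r_b = r_p·cos α = 25.140000·cos 16.079° = 24.156542
roll angle φ = 25.561° = 0.44612361 rad
x = r_b·(cos φ + φ·sin φ) = 24.156542·(0.90212643 + 0.44612361·0.43147179) = 26.442141
y = r_b·(sin φ − φ·cos φ) = 24.156542·(0.43147179 − 0.44612361·0.90212643) = 0.700827

x=26.442141 y=0.700827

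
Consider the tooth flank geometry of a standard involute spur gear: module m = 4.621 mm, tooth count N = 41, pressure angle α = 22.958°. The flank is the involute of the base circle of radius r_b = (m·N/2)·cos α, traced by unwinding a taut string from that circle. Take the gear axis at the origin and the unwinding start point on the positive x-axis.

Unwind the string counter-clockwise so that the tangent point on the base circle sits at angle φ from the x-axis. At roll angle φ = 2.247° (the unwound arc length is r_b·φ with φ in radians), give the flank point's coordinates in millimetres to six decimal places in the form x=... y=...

x=87.294047 y=0.001753

pitch radius r_p = m·N/2 = 4.621·41/2 = 94.730500
base radius r_b = r_p·cos α = 94.730500·cos 22.958° = 87.226994
roll angle φ = 2.247° = 0.03921755 rad
x = r_b·(cos φ + φ·sin φ) = 87.226994·(0.99923109 + 0.03921755·0.03920750) = 87.294047
y = r_b·(sin φ − φ·cos φ) = 87.226994·(0.03920750 − 0.03921755·0.99923109) = 0.001753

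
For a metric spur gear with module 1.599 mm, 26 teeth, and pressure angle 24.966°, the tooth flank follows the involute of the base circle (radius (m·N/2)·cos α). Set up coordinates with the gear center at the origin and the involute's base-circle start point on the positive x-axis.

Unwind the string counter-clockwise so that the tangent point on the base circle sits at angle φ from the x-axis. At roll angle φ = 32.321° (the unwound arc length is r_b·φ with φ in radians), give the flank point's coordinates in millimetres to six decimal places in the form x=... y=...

pitch radius r_p = m·N/2 = 1.599·26/2 = 20.787000
base radius r_b = r_p·cos α = 20.787000·cos 24.966° = 18.844630
roll angle φ = 32.321° = 0.56410787 rad
x = r_b·(cos φ + φ·sin φ) = 18.844630·(0.84506593 + 0.56410787·0.53466212) = 21.608629
y = r_b·(sin φ − φ·cos φ) = 18.844630·(0.53466212 − 0.56410787·0.84506593) = 1.092118

x=21.608629 y=1.092118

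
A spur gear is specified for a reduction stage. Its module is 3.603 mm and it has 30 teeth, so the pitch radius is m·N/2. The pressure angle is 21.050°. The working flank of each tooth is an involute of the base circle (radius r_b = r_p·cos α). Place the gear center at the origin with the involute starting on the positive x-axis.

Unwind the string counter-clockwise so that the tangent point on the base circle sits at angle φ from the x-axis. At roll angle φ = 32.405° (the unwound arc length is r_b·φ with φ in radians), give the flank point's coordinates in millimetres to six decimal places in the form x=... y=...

pitch radius r_p = m·N/2 = 3.603·30/2 = 54.045000
base radius r_b = r_p·cos α = 54.045000·cos 21.050° = 50.438433
roll angle φ = 32.405° = 0.56557394 rad
x = r_b·(cos φ + φ·sin φ) = 50.438433·(0.84428116 + 0.56557394·0.53590047) = 57.871672
y = r_b·(sin φ − φ·cos φ) = 50.438433·(0.53590047 − 0.56557394·0.84428116) = 2.945456

x=57.871672 y=2.945456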